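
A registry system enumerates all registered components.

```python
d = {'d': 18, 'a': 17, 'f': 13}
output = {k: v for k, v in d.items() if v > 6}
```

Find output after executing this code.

Step 1: Filter items where value > 6:
  'd': 18 > 6: kept
  'a': 17 > 6: kept
  'f': 13 > 6: kept
Therefore output = {'d': 18, 'a': 17, 'f': 13}.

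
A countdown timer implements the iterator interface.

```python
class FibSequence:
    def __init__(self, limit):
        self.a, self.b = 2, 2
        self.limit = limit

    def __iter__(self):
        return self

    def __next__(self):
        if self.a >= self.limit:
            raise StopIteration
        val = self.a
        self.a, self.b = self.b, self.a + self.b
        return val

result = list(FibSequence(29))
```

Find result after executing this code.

Step 1: Fibonacci-like sequence (a=2, b=2) until >= 29:
  Yield 2, then a,b = 2,4
  Yield 2, then a,b = 4,6
  Yield 4, then a,b = 6,10
  Yield 6, then a,b = 10,16
  Yield 10, then a,b = 16,26
  Yield 16, then a,b = 26,42
  Yield 26, then a,b = 42,68
Step 2: 42 >= 29, stop.
Therefore result = [2, 2, 4, 6, 10, 16, 26].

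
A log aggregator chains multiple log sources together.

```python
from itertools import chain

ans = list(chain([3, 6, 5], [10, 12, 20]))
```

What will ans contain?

Step 1: chain() concatenates iterables: [3, 6, 5] + [10, 12, 20].
Therefore ans = [3, 6, 5, 10, 12, 20].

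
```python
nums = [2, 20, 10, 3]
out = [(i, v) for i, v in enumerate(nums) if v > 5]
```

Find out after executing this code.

Step 1: Filter enumerate([2, 20, 10, 3]) keeping v > 5:
  (0, 2): 2 <= 5, excluded
  (1, 20): 20 > 5, included
  (2, 10): 10 > 5, included
  (3, 3): 3 <= 5, excluded
Therefore out = [(1, 20), (2, 10)].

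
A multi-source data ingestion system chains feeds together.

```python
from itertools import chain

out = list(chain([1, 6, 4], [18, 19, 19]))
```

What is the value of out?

Step 1: chain() concatenates iterables: [1, 6, 4] + [18, 19, 19].
Therefore out = [1, 6, 4, 18, 19, 19].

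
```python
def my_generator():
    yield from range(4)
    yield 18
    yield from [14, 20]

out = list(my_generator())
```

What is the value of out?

Step 1: Trace yields in order:
  yield 0
  yield 1
  yield 2
  yield 3
  yield 18
  yield 14
  yield 20
Therefore out = [0, 1, 2, 3, 18, 14, 20].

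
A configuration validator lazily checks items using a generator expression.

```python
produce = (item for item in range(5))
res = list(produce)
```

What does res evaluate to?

Step 1: Generator expression iterates range(5): [0, 1, 2, 3, 4].
Step 2: list() collects all values.
Therefore res = [0, 1, 2, 3, 4].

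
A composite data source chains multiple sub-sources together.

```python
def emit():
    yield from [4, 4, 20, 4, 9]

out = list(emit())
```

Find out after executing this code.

Step 1: yield from delegates to the iterable, yielding each element.
Step 2: Collected values: [4, 4, 20, 4, 9].
Therefore out = [4, 4, 20, 4, 9].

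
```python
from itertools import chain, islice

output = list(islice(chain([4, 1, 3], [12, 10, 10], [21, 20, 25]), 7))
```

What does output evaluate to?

Step 1: chain([4, 1, 3], [12, 10, 10], [21, 20, 25]) = [4, 1, 3, 12, 10, 10, 21, 20, 25].
Step 2: islice takes first 7 elements: [4, 1, 3, 12, 10, 10, 21].
Therefore output = [4, 1, 3, 12, 10, 10, 21].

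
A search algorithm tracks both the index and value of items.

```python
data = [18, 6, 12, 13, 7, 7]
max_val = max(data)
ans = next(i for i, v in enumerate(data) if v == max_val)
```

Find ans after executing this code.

Step 1: max([18, 6, 12, 13, 7, 7]) = 18.
Step 2: Find first index where value == 18:
  Index 0: 18 == 18, found!
Therefore ans = 0.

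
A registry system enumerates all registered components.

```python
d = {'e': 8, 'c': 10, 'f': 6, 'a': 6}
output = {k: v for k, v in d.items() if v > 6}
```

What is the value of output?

Step 1: Filter items where value > 6:
  'e': 8 > 6: kept
  'c': 10 > 6: kept
  'f': 6 <= 6: removed
  'a': 6 <= 6: removed
Therefore output = {'e': 8, 'c': 10}.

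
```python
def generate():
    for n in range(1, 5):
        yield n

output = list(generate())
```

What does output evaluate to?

Step 1: The generator yields each value from range(1, 5).
Step 2: list() consumes all yields: [1, 2, 3, 4].
Therefore output = [1, 2, 3, 4].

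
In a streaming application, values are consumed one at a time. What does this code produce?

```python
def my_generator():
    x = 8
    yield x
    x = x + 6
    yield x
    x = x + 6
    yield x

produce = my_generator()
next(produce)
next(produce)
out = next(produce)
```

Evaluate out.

Step 1: Trace through generator execution:
  Yield 1: x starts at 8, yield 8
  Yield 2: x = 8 + 6 = 14, yield 14
  Yield 3: x = 14 + 6 = 20, yield 20
Step 2: First next() gets 8, second next() gets the second value, third next() yields 20.
Therefore out = 20.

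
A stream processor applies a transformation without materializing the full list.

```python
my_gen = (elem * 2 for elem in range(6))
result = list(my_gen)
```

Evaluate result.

Step 1: For each elem in range(6), compute elem*2:
  elem=0: 0*2 = 0
  elem=1: 1*2 = 2
  elem=2: 2*2 = 4
  elem=3: 3*2 = 6
  elem=4: 4*2 = 8
  elem=5: 5*2 = 10
Therefore result = [0, 2, 4, 6, 8, 10].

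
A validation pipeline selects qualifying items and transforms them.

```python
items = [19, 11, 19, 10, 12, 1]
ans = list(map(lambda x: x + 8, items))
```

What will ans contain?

Step 1: Apply lambda x: x + 8 to each element:
  19 -> 27
  11 -> 19
  19 -> 27
  10 -> 18
  12 -> 20
  1 -> 9
Therefore ans = [27, 19, 27, 18, 20, 9].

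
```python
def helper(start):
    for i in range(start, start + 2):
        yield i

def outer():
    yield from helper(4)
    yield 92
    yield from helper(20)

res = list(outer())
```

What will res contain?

Step 1: outer() delegates to helper(4):
  yield 4
  yield 5
Step 2: yield 92
Step 3: Delegates to helper(20):
  yield 20
  yield 21
Therefore res = [4, 5, 92, 20, 21].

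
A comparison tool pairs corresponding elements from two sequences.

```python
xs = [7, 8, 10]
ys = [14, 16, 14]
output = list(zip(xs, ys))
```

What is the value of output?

Step 1: zip pairs elements at same index:
  Index 0: (7, 14)
  Index 1: (8, 16)
  Index 2: (10, 14)
Therefore output = [(7, 14), (8, 16), (10, 14)].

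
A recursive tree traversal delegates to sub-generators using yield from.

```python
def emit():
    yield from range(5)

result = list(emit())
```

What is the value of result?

Step 1: yield from delegates to the iterable, yielding each element.
Step 2: Collected values: [0, 1, 2, 3, 4].
Therefore result = [0, 1, 2, 3, 4].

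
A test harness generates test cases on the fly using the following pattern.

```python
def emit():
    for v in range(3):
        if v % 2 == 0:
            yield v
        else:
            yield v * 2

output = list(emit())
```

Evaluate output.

Step 1: For each v in range(3), yield v if even, else v*2:
  v=0 (even): yield 0
  v=1 (odd): yield 1*2 = 2
  v=2 (even): yield 2
Therefore output = [0, 2, 2].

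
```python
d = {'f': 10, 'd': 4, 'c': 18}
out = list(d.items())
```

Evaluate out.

Step 1: d.items() returns (key, value) pairs in insertion order.
Therefore out = [('f', 10), ('d', 4), ('c', 18)].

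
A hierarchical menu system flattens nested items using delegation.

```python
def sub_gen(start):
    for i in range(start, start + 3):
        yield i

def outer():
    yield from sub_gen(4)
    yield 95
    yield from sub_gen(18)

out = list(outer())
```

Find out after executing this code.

Step 1: outer() delegates to sub_gen(4):
  yield 4
  yield 5
  yield 6
Step 2: yield 95
Step 3: Delegates to sub_gen(18):
  yield 18
  yield 19
  yield 20
Therefore out = [4, 5, 6, 95, 18, 19, 20].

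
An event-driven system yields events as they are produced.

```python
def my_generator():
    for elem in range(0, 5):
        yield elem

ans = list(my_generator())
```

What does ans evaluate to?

Step 1: The generator yields each value from range(0, 5).
Step 2: list() consumes all yields: [0, 1, 2, 3, 4].
Therefore ans = [0, 1, 2, 3, 4].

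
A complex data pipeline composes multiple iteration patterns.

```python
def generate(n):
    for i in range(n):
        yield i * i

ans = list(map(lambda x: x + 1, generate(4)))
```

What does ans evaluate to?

Step 1: generate(4) yields squares: [0, 1, 4, 9].
Step 2: map adds 1 to each: [1, 2, 5, 10].
Therefore ans = [1, 2, 5, 10].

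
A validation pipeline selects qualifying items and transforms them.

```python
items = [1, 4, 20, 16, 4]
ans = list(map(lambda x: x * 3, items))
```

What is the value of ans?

Step 1: Apply lambda x: x * 3 to each element:
  1 -> 3
  4 -> 12
  20 -> 60
  16 -> 48
  4 -> 12
Therefore ans = [3, 12, 60, 48, 12].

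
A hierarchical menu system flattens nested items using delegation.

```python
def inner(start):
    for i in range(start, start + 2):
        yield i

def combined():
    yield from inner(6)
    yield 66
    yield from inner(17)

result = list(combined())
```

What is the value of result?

Step 1: combined() delegates to inner(6):
  yield 6
  yield 7
Step 2: yield 66
Step 3: Delegates to inner(17):
  yield 17
  yield 18
Therefore result = [6, 7, 66, 17, 18].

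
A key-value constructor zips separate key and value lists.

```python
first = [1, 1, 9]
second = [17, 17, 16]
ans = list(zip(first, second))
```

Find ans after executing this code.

Step 1: zip pairs elements at same index:
  Index 0: (1, 17)
  Index 1: (1, 17)
  Index 2: (9, 16)
Therefore ans = [(1, 17), (1, 17), (9, 16)].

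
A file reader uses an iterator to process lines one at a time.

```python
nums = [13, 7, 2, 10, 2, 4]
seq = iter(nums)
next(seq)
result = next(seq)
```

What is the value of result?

Step 1: Create iterator over [13, 7, 2, 10, 2, 4].
Step 2: next() consumes 13.
Step 3: next() returns 7.
Therefore result = 7.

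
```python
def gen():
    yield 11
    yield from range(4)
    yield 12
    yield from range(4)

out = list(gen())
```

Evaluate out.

Step 1: Trace yields in order:
  yield 11
  yield 0
  yield 1
  yield 2
  yield 3
  yield 12
  yield 0
  yield 1
  yield 2
  yield 3
Therefore out = [11, 0, 1, 2, 3, 12, 0, 1, 2, 3].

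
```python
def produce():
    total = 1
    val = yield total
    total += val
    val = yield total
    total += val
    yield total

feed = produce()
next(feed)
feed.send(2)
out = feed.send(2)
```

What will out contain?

Step 1: next() -> yield total=1.
Step 2: send(2) -> val=2, total = 1+2 = 3, yield 3.
Step 3: send(2) -> val=2, total = 3+2 = 5, yield 5.
Therefore out = 5.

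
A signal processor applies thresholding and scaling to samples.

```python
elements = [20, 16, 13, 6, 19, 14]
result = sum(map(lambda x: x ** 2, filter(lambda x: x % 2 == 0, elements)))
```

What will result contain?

Step 1: Filter even numbers from [20, 16, 13, 6, 19, 14]: [20, 16, 6, 14]
Step 2: Square each: [400, 256, 36, 196]
Step 3: Sum = 888.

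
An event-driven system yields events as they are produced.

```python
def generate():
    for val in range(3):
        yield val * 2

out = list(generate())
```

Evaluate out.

Step 1: For each val in range(3), yield val * 2:
  val=0: yield 0 * 2 = 0
  val=1: yield 1 * 2 = 2
  val=2: yield 2 * 2 = 4
Therefore out = [0, 2, 4].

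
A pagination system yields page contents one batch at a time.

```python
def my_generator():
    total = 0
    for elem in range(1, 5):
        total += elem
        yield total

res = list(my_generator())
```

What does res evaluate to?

Step 1: Generator accumulates running sum:
  elem=1: total = 1, yield 1
  elem=2: total = 3, yield 3
  elem=3: total = 6, yield 6
  elem=4: total = 10, yield 10
Therefore res = [1, 3, 6, 10].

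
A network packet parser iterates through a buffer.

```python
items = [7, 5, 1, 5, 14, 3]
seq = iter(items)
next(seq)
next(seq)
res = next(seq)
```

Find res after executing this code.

Step 1: Create iterator over [7, 5, 1, 5, 14, 3].
Step 2: next() consumes 7.
Step 3: next() consumes 5.
Step 4: next() returns 1.
Therefore res = 1.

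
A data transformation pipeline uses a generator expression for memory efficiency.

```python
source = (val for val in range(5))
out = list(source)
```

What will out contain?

Step 1: Generator expression iterates range(5): [0, 1, 2, 3, 4].
Step 2: list() collects all values.
Therefore out = [0, 1, 2, 3, 4].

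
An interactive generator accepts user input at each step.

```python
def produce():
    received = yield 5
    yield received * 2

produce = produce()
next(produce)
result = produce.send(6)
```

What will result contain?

Step 1: next(produce) advances to first yield, producing 5.
Step 2: send(6) resumes, received = 6.
Step 3: yield received * 2 = 6 * 2 = 12.
Therefore result = 12.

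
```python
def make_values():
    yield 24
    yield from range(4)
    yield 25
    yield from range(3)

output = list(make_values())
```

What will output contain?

Step 1: Trace yields in order:
  yield 24
  yield 0
  yield 1
  yield 2
  yield 3
  yield 25
  yield 0
  yield 1
  yield 2
Therefore output = [24, 0, 1, 2, 3, 25, 0, 1, 2].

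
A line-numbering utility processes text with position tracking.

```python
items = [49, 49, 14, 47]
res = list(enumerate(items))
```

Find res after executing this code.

Step 1: enumerate pairs each element with its index:
  (0, 49)
  (1, 49)
  (2, 14)
  (3, 47)
Therefore res = [(0, 49), (1, 49), (2, 14), (3, 47)].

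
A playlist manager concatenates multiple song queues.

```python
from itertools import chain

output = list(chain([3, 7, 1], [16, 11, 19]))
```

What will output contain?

Step 1: chain() concatenates iterables: [3, 7, 1] + [16, 11, 19].
Therefore output = [3, 7, 1, 16, 11, 19].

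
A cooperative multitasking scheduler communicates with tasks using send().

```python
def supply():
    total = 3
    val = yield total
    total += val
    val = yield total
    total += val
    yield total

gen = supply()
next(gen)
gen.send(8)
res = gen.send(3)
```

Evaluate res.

Step 1: next() -> yield total=3.
Step 2: send(8) -> val=8, total = 3+8 = 11, yield 11.
Step 3: send(3) -> val=3, total = 11+3 = 14, yield 14.
Therefore res = 14.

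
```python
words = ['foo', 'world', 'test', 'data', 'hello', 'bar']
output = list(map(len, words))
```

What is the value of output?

Step 1: Map len() to each word:
  'foo' -> 3
  'world' -> 5
  'test' -> 4
  'data' -> 4
  'hello' -> 5
  'bar' -> 3
Therefore output = [3, 5, 4, 4, 5, 3].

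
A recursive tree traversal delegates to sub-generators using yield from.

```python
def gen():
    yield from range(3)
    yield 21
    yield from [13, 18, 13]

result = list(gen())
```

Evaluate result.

Step 1: Trace yields in order:
  yield 0
  yield 1
  yield 2
  yield 21
  yield 13
  yield 18
  yield 13
Therefore result = [0, 1, 2, 21, 13, 18, 13].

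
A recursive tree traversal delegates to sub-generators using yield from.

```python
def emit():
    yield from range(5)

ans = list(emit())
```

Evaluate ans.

Step 1: yield from delegates to the iterable, yielding each element.
Step 2: Collected values: [0, 1, 2, 3, 4].
Therefore ans = [0, 1, 2, 3, 4].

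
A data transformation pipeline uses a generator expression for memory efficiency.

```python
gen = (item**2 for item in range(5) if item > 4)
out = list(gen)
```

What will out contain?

Step 1: For range(5), keep item > 4, then square:
  item=0: 0 <= 4, excluded
  item=1: 1 <= 4, excluded
  item=2: 2 <= 4, excluded
  item=3: 3 <= 4, excluded
  item=4: 4 <= 4, excluded
Therefore out = [].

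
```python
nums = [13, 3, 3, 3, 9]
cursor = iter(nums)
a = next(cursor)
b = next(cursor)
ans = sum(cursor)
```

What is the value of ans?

Step 1: Create iterator over [13, 3, 3, 3, 9].
Step 2: a = next() = 13, b = next() = 3.
Step 3: sum() of remaining [3, 3, 9] = 15.
Therefore ans = 15.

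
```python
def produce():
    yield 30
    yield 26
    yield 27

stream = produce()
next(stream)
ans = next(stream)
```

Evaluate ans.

Step 1: produce() creates a generator.
Step 2: next(stream) yields 30 (consumed and discarded).
Step 3: next(stream) yields 26, assigned to ans.
Therefore ans = 26.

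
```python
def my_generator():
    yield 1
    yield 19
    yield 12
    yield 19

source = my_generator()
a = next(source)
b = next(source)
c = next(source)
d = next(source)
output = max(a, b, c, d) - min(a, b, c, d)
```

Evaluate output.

Step 1: Create generator and consume all values:
  a = next(source) = 1
  b = next(source) = 19
  c = next(source) = 12
  d = next(source) = 19
Step 2: max = 19, min = 1, output = 19 - 1 = 18.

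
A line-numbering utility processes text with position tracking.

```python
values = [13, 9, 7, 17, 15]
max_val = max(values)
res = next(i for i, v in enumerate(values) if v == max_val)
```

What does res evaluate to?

Step 1: max([13, 9, 7, 17, 15]) = 17.
Step 2: Find first index where value == 17:
  Index 0: 13 != 17
  Index 1: 9 != 17
  Index 2: 7 != 17
  Index 3: 17 == 17, found!
Therefore res = 3.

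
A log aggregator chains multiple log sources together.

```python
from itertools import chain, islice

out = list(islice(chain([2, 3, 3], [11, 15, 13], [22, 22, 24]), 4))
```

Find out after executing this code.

Step 1: chain([2, 3, 3], [11, 15, 13], [22, 22, 24]) = [2, 3, 3, 11, 15, 13, 22, 22, 24].
Step 2: islice takes first 4 elements: [2, 3, 3, 11].
Therefore out = [2, 3, 3, 11].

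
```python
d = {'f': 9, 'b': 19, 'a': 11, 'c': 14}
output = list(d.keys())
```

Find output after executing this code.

Step 1: d.keys() returns the dictionary keys in insertion order.
Therefore output = ['f', 'b', 'a', 'c'].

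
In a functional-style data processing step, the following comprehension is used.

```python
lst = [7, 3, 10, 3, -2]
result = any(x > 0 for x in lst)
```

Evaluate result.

Step 1: Check x > 0 for each element in [7, 3, 10, 3, -2]:
  7 > 0: True
  3 > 0: True
  10 > 0: True
  3 > 0: True
  -2 > 0: False
Step 2: any() returns True.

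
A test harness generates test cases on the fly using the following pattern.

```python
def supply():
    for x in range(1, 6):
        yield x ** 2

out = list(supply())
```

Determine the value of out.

Step 1: For each x in range(1, 6), yield x**2:
  x=1: yield 1**2 = 1
  x=2: yield 2**2 = 4
  x=3: yield 3**2 = 9
  x=4: yield 4**2 = 16
  x=5: yield 5**2 = 25
Therefore out = [1, 4, 9, 16, 25].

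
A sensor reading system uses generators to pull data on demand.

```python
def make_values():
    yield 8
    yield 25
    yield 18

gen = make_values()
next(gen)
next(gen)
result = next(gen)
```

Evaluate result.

Step 1: make_values() creates a generator.
Step 2: next(gen) yields 8 (consumed and discarded).
Step 3: next(gen) yields 25 (consumed and discarded).
Step 4: next(gen) yields 18, assigned to result.
Therefore result = 18.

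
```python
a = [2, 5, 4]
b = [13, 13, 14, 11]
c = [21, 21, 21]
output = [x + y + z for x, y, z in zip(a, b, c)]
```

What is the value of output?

Step 1: zip three lists (truncates to shortest, len=3):
  2 + 13 + 21 = 36
  5 + 13 + 21 = 39
  4 + 14 + 21 = 39
Therefore output = [36, 39, 39].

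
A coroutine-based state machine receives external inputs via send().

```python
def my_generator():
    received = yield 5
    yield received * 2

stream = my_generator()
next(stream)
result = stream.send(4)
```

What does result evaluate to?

Step 1: next(stream) advances to first yield, producing 5.
Step 2: send(4) resumes, received = 4.
Step 3: yield received * 2 = 4 * 2 = 8.
Therefore result = 8.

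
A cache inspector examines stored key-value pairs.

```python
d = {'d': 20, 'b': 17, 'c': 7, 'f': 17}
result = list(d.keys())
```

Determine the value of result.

Step 1: d.keys() returns the dictionary keys in insertion order.
Therefore result = ['d', 'b', 'c', 'f'].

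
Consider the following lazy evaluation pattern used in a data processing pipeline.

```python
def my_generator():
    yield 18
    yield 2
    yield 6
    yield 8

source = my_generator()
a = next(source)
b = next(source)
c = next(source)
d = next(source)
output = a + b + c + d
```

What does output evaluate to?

Step 1: Create generator and consume all values:
  a = next(source) = 18
  b = next(source) = 2
  c = next(source) = 6
  d = next(source) = 8
Step 2: output = 18 + 2 + 6 + 8 = 34.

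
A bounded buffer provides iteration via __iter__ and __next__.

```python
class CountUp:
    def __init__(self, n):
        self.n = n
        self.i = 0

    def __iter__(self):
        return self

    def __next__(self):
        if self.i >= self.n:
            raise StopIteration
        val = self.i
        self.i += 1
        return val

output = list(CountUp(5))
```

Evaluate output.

Step 1: CountUp(5) creates an iterator counting 0 to 4.
Step 2: list() consumes all values: [0, 1, 2, 3, 4].
Therefore output = [0, 1, 2, 3, 4].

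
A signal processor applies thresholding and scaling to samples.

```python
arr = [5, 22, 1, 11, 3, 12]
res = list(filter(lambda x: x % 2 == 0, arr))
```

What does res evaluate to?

Step 1: Filter elements divisible by 2:
  5 % 2 = 1: removed
  22 % 2 = 0: kept
  1 % 2 = 1: removed
  11 % 2 = 1: removed
  3 % 2 = 1: removed
  12 % 2 = 0: kept
Therefore res = [22, 12].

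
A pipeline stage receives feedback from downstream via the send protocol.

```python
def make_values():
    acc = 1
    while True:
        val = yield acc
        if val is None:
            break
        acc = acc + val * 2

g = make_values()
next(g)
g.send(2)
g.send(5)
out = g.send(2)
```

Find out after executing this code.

Step 1: next() -> yield acc=1.
Step 2: send(2) -> val=2, acc = 1 + 2*2 = 5, yield 5.
Step 3: send(5) -> val=5, acc = 5 + 5*2 = 15, yield 15.
Step 4: send(2) -> val=2, acc = 15 + 2*2 = 19, yield 19.
Therefore out = 19.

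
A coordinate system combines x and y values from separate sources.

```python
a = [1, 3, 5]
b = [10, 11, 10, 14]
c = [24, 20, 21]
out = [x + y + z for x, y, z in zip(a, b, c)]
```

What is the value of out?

Step 1: zip three lists (truncates to shortest, len=3):
  1 + 10 + 24 = 35
  3 + 11 + 20 = 34
  5 + 10 + 21 = 36
Therefore out = [35, 34, 36].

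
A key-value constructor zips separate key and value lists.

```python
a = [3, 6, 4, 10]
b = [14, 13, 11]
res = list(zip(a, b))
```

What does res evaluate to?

Step 1: zip stops at shortest (len(a)=4, len(b)=3):
  Index 0: (3, 14)
  Index 1: (6, 13)
  Index 2: (4, 11)
Step 2: Last element of a (10) has no pair, dropped.
Therefore res = [(3, 14), (6, 13), (4, 11)].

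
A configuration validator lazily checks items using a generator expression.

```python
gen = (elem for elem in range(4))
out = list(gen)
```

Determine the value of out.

Step 1: Generator expression iterates range(4): [0, 1, 2, 3].
Step 2: list() collects all values.
Therefore out = [0, 1, 2, 3].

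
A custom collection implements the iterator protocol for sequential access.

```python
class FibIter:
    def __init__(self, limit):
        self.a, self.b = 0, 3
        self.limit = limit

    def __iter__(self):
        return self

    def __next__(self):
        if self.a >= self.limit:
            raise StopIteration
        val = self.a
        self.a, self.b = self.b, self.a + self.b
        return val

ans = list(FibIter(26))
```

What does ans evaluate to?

Step 1: Fibonacci-like sequence (a=0, b=3) until >= 26:
  Yield 0, then a,b = 3,3
  Yield 3, then a,b = 3,6
  Yield 3, then a,b = 6,9
  Yield 6, then a,b = 9,15
  Yield 9, then a,b = 15,24
  Yield 15, then a,b = 24,39
  Yield 24, then a,b = 39,63
Step 2: 39 >= 26, stop.
Therefore ans = [0, 3, 3, 6, 9, 15, 24].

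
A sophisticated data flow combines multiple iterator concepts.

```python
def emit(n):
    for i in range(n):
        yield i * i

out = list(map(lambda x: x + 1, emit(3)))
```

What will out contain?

Step 1: emit(3) yields squares: [0, 1, 4].
Step 2: map adds 1 to each: [1, 2, 5].
Therefore out = [1, 2, 5].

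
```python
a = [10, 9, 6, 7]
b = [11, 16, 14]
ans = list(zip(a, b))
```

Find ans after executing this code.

Step 1: zip stops at shortest (len(a)=4, len(b)=3):
  Index 0: (10, 11)
  Index 1: (9, 16)
  Index 2: (6, 14)
Step 2: Last element of a (7) has no pair, dropped.
Therefore ans = [(10, 11), (9, 16), (6, 14)].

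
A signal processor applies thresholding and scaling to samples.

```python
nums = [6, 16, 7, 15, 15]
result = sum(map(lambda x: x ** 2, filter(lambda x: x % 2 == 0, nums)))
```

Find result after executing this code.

Step 1: Filter even numbers from [6, 16, 7, 15, 15]: [6, 16]
Step 2: Square each: [36, 256]
Step 3: Sum = 292.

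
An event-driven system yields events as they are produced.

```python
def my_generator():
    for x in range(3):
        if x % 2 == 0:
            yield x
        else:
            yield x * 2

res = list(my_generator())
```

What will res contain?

Step 1: For each x in range(3), yield x if even, else x*2:
  x=0 (even): yield 0
  x=1 (odd): yield 1*2 = 2
  x=2 (even): yield 2
Therefore res = [0, 2, 2].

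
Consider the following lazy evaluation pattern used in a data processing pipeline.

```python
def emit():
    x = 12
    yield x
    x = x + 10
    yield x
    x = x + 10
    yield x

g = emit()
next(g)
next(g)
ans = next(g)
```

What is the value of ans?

Step 1: Trace through generator execution:
  Yield 1: x starts at 12, yield 12
  Yield 2: x = 12 + 10 = 22, yield 22
  Yield 3: x = 22 + 10 = 32, yield 32
Step 2: First next() gets 12, second next() gets the second value, third next() yields 32.
Therefore ans = 32.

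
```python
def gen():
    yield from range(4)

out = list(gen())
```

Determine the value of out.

Step 1: yield from delegates to the iterable, yielding each element.
Step 2: Collected values: [0, 1, 2, 3].
Therefore out = [0, 1, 2, 3].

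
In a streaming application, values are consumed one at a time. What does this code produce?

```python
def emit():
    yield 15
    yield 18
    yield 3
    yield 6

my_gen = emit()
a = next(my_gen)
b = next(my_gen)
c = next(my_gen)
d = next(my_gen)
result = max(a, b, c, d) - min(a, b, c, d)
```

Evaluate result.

Step 1: Create generator and consume all values:
  a = next(my_gen) = 15
  b = next(my_gen) = 18
  c = next(my_gen) = 3
  d = next(my_gen) = 6
Step 2: max = 18, min = 3, result = 18 - 3 = 15.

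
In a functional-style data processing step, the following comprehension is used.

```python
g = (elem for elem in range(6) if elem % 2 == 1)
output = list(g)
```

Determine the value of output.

Step 1: Filter range(6) keeping only odd values:
  elem=0: even, excluded
  elem=1: odd, included
  elem=2: even, excluded
  elem=3: odd, included
  elem=4: even, excluded
  elem=5: odd, included
Therefore output = [1, 3, 5].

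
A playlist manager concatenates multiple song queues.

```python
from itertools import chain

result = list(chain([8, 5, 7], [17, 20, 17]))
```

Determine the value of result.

Step 1: chain() concatenates iterables: [8, 5, 7] + [17, 20, 17].
Therefore result = [8, 5, 7, 17, 20, 17].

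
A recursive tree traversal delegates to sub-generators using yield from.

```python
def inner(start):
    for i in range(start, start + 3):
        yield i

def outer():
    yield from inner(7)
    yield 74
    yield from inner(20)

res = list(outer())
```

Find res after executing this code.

Step 1: outer() delegates to inner(7):
  yield 7
  yield 8
  yield 9
Step 2: yield 74
Step 3: Delegates to inner(20):
  yield 20
  yield 21
  yield 22
Therefore res = [7, 8, 9, 74, 20, 21, 22].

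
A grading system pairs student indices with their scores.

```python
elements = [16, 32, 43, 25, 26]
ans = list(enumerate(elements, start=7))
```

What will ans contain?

Step 1: enumerate with start=7:
  (7, 16)
  (8, 32)
  (9, 43)
  (10, 25)
  (11, 26)
Therefore ans = [(7, 16), (8, 32), (9, 43), (10, 25), (11, 26)].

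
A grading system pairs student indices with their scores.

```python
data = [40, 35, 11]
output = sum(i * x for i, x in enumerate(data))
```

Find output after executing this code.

Step 1: Compute i * x for each (i, x) in enumerate([40, 35, 11]):
  i=0, x=40: 0*40 = 0
  i=1, x=35: 1*35 = 35
  i=2, x=11: 2*11 = 22
Step 2: sum = 0 + 35 + 22 = 57.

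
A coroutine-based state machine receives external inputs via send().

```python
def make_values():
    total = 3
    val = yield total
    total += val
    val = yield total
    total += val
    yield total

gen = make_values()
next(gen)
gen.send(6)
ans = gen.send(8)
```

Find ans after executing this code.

Step 1: next() -> yield total=3.
Step 2: send(6) -> val=6, total = 3+6 = 9, yield 9.
Step 3: send(8) -> val=8, total = 9+8 = 17, yield 17.
Therefore ans = 17.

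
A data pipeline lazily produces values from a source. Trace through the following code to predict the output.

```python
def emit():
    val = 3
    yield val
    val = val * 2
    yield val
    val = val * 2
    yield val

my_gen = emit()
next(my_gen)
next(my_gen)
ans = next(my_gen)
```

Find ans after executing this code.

Step 1: Trace through generator execution:
  Yield 1: val starts at 3, yield 3
  Yield 2: val = 3 * 2 = 6, yield 6
  Yield 3: val = 6 * 2 = 12, yield 12
Step 2: First next() gets 3, second next() gets the second value, third next() yields 12.
Therefore ans = 12.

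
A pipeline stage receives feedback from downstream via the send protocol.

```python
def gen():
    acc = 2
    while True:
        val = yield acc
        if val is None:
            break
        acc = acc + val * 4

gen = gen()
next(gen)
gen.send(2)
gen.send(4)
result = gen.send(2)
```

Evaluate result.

Step 1: next() -> yield acc=2.
Step 2: send(2) -> val=2, acc = 2 + 2*4 = 10, yield 10.
Step 3: send(4) -> val=4, acc = 10 + 4*4 = 26, yield 26.
Step 4: send(2) -> val=2, acc = 26 + 2*4 = 34, yield 34.
Therefore result = 34.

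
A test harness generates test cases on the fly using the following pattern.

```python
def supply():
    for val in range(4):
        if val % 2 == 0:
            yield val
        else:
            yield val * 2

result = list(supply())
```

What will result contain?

Step 1: For each val in range(4), yield val if even, else val*2:
  val=0 (even): yield 0
  val=1 (odd): yield 1*2 = 2
  val=2 (even): yield 2
  val=3 (odd): yield 3*2 = 6
Therefore result = [0, 2, 2, 6].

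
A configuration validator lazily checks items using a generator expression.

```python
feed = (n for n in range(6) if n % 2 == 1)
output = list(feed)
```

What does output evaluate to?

Step 1: Filter range(6) keeping only odd values:
  n=0: even, excluded
  n=1: odd, included
  n=2: even, excluded
  n=3: odd, included
  n=4: even, excluded
  n=5: odd, included
Therefore output = [1, 3, 5].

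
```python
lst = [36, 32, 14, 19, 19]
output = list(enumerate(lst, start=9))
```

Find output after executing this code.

Step 1: enumerate with start=9:
  (9, 36)
  (10, 32)
  (11, 14)
  (12, 19)
  (13, 19)
Therefore output = [(9, 36), (10, 32), (11, 14), (12, 19), (13, 19)].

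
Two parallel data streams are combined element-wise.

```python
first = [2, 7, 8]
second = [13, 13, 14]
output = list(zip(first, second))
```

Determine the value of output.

Step 1: zip pairs elements at same index:
  Index 0: (2, 13)
  Index 1: (7, 13)
  Index 2: (8, 14)
Therefore output = [(2, 13), (7, 13), (8, 14)].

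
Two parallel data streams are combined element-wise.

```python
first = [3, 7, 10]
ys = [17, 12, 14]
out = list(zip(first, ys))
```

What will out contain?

Step 1: zip pairs elements at same index:
  Index 0: (3, 17)
  Index 1: (7, 12)
  Index 2: (10, 14)
Therefore out = [(3, 17), (7, 12), (10, 14)].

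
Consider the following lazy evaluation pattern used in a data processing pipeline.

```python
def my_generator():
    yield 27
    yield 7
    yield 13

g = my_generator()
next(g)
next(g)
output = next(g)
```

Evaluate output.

Step 1: my_generator() creates a generator.
Step 2: next(g) yields 27 (consumed and discarded).
Step 3: next(g) yields 7 (consumed and discarded).
Step 4: next(g) yields 13, assigned to output.
Therefore output = 13.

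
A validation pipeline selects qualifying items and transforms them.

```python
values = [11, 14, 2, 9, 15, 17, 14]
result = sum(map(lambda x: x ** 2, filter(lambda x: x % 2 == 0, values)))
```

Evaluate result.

Step 1: Filter even numbers from [11, 14, 2, 9, 15, 17, 14]: [14, 2, 14]
Step 2: Square each: [196, 4, 196]
Step 3: Sum = 396.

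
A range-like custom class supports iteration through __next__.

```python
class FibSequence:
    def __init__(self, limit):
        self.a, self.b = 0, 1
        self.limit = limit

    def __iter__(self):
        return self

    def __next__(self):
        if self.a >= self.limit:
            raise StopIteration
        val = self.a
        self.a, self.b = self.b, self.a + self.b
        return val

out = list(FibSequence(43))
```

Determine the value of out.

Step 1: Fibonacci-like sequence (a=0, b=1) until >= 43:
  Yield 0, then a,b = 1,1
  Yield 1, then a,b = 1,2
  Yield 1, then a,b = 2,3
  Yield 2, then a,b = 3,5
  Yield 3, then a,b = 5,8
  Yield 5, then a,b = 8,13
  Yield 8, then a,b = 13,21
  Yield 13, then a,b = 21,34
  Yield 21, then a,b = 34,55
  Yield 34, then a,b = 55,89
Step 2: 55 >= 43, stop.
Therefore out = [0, 1, 1, 2, 3, 5, 8, 13, 21, 34].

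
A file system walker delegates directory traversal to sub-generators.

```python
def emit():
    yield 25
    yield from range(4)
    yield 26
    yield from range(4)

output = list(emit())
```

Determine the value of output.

Step 1: Trace yields in order:
  yield 25
  yield 0
  yield 1
  yield 2
  yield 3
  yield 26
  yield 0
  yield 1
  yield 2
  yield 3
Therefore output = [25, 0, 1, 2, 3, 26, 0, 1, 2, 3].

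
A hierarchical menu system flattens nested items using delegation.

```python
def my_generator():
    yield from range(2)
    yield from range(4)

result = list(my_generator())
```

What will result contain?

Step 1: Trace yields in order:
  yield 0
  yield 1
  yield 0
  yield 1
  yield 2
  yield 3
Therefore result = [0, 1, 0, 1, 2, 3].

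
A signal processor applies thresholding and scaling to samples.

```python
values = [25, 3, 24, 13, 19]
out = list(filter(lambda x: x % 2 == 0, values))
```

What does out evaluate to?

Step 1: Filter elements divisible by 2:
  25 % 2 = 1: removed
  3 % 2 = 1: removed
  24 % 2 = 0: kept
  13 % 2 = 1: removed
  19 % 2 = 1: removed
Therefore out = [24].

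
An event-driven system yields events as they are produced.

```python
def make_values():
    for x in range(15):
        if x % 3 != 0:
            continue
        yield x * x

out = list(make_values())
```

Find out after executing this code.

Step 1: Only yield x**2 when x is divisible by 3:
  x=0: 0 % 3 == 0, yield 0**2 = 0
  x=3: 3 % 3 == 0, yield 3**2 = 9
  x=6: 6 % 3 == 0, yield 6**2 = 36
  x=9: 9 % 3 == 0, yield 9**2 = 81
  x=12: 12 % 3 == 0, yield 12**2 = 144
Therefore out = [0, 9, 36, 81, 144].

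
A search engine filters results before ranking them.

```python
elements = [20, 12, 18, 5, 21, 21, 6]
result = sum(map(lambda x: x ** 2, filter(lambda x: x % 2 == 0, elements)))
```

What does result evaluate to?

Step 1: Filter even numbers from [20, 12, 18, 5, 21, 21, 6]: [20, 12, 18, 6]
Step 2: Square each: [400, 144, 324, 36]
Step 3: Sum = 904.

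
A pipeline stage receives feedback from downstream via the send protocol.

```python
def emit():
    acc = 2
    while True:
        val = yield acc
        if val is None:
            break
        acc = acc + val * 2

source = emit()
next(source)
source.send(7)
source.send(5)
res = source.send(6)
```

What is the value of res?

Step 1: next() -> yield acc=2.
Step 2: send(7) -> val=7, acc = 2 + 7*2 = 16, yield 16.
Step 3: send(5) -> val=5, acc = 16 + 5*2 = 26, yield 26.
Step 4: send(6) -> val=6, acc = 26 + 6*2 = 38, yield 38.
Therefore res = 38.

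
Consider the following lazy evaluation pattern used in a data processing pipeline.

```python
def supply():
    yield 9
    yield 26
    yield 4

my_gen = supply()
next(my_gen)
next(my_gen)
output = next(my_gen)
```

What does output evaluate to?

Step 1: supply() creates a generator.
Step 2: next(my_gen) yields 9 (consumed and discarded).
Step 3: next(my_gen) yields 26 (consumed and discarded).
Step 4: next(my_gen) yields 4, assigned to output.
Therefore output = 4.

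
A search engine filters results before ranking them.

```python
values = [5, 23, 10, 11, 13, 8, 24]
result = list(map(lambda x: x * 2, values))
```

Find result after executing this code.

Step 1: Apply lambda x: x * 2 to each element:
  5 -> 10
  23 -> 46
  10 -> 20
  11 -> 22
  13 -> 26
  8 -> 16
  24 -> 48
Therefore result = [10, 46, 20, 22, 26, 16, 48].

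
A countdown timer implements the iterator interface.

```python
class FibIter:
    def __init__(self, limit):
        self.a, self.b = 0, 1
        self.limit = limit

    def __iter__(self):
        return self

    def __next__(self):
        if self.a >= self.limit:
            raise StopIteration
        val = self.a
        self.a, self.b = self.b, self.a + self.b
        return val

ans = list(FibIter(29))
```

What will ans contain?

Step 1: Fibonacci-like sequence (a=0, b=1) until >= 29:
  Yield 0, then a,b = 1,1
  Yield 1, then a,b = 1,2
  Yield 1, then a,b = 2,3
  Yield 2, then a,b = 3,5
  Yield 3, then a,b = 5,8
  Yield 5, then a,b = 8,13
  Yield 8, then a,b = 13,21
  Yield 13, then a,b = 21,34
  Yield 21, then a,b = 34,55
Step 2: 34 >= 29, stop.
Therefore ans = [0, 1, 1, 2, 3, 5, 8, 13, 21].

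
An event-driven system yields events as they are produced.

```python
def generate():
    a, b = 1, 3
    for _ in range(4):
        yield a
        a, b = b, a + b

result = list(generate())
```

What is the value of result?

Step 1: Fibonacci-like sequence starting with a=1, b=3:
  Iteration 1: yield a=1, then a,b = 3,4
  Iteration 2: yield a=3, then a,b = 4,7
  Iteration 3: yield a=4, then a,b = 7,11
  Iteration 4: yield a=7, then a,b = 11,18
Therefore result = [1, 3, 4, 7].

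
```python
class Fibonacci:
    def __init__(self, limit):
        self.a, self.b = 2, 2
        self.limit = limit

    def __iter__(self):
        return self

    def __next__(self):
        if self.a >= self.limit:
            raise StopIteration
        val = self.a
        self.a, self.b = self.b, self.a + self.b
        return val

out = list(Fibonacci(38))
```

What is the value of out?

Step 1: Fibonacci-like sequence (a=2, b=2) until >= 38:
  Yield 2, then a,b = 2,4
  Yield 2, then a,b = 4,6
  Yield 4, then a,b = 6,10
  Yield 6, then a,b = 10,16
  Yield 10, then a,b = 16,26
  Yield 16, then a,b = 26,42
  Yield 26, then a,b = 42,68
Step 2: 42 >= 38, stop.
Therefore out = [2, 2, 4, 6, 10, 16, 26].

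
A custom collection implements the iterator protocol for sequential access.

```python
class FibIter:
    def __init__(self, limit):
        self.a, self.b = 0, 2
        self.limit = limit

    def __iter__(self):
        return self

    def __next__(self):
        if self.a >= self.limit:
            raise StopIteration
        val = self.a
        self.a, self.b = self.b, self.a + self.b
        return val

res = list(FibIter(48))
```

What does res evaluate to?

Step 1: Fibonacci-like sequence (a=0, b=2) until >= 48:
  Yield 0, then a,b = 2,2
  Yield 2, then a,b = 2,4
  Yield 2, then a,b = 4,6
  Yield 4, then a,b = 6,10
  Yield 6, then a,b = 10,16
  Yield 10, then a,b = 16,26
  Yield 16, then a,b = 26,42
  Yield 26, then a,b = 42,68
  Yield 42, then a,b = 68,110
Step 2: 68 >= 48, stop.
Therefore res = [0, 2, 2, 4, 6, 10, 16, 26, 42].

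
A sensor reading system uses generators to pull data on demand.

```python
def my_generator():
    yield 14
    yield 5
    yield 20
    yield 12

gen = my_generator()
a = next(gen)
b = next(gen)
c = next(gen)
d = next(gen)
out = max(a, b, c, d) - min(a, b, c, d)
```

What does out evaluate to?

Step 1: Create generator and consume all values:
  a = next(gen) = 14
  b = next(gen) = 5
  c = next(gen) = 20
  d = next(gen) = 12
Step 2: max = 20, min = 5, out = 20 - 5 = 15.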